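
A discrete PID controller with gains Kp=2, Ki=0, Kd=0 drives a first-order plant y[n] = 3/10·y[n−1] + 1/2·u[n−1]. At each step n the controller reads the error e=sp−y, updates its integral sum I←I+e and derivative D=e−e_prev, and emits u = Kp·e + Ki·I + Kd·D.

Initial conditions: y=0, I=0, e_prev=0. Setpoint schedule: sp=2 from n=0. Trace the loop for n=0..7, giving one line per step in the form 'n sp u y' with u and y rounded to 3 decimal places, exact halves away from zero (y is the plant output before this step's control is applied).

0 2 4.000 0.000
1 2 0.000 2.000
2 2 2.800 0.600
3 2 0.840 1.580
4 2 2.212 0.894
5 2 1.252 1.374
6 2 1.924 1.038
7 2 1.453 1.273

(exact arithmetic carried between steps; '≈' marks a value shown rounded to 6 d.p. or computed from one; I and e_prev carry over from the previous line; the table rounds u and y to 3 d.p., halves away from zero)
n=0: y=0, sp=2, e=sp−y=2; I=2, D=e−e_prev=2; u=2·2+0·2+0·2=4; next y=3/10·0+1/2·4=2
n=1: y=2, sp=2, e=sp−y=0; I=2, D=e−e_prev=-2; u=2·0+0·2+0·(-2)=0; next y=3/10·2+1/2·0=0.6
n=2: y=0.6, sp=2, e=sp−y=1.4; I=3.4, D=e−e_prev=1.4; u=2·1.4+0·3.4+0·1.4=2.8; next y=3/10·0.6+1/2·2.8=1.58
n=3: y=1.58, sp=2, e=sp−y=0.42; I=3.82, D=e−e_prev=-0.98; u=2·0.42+0·3.82+0·(-0.98)=0.84; next y=3/10·1.58+1/2·0.84=0.894
n=4: y=0.894, sp=2, e=sp−y=1.106; I=4.926, D=e−e_prev=0.686; u=2·1.106+0·4.926+0·0.686=2.212; next y=3/10·0.894+1/2·2.212=1.3742
n=5: y=1.3742, sp=2, e=sp−y=0.6258; I=5.5518, D=e−e_prev=-0.4802; u=2·0.6258+0·5.5518+0·(-0.4802)=1.2516; next y=3/10·1.3742+1/2·1.2516=1.03806
n=6: y=1.03806, sp=2, e=sp−y=0.96194; I=6.51374, D=e−e_prev=0.33614; u=2·0.96194+0·6.51374+0·0.33614=1.92388; next y=3/10·1.03806+1/2·1.92388=1.273358
n=7: y=1.273358, sp=2, e=sp−y=0.726642; I=7.240382, D=e−e_prev=-0.235298; u=2·0.726642+0·7.240382+0·(-0.235298)=1.453284; next y=3/10·1.273358+1/2·1.453284≈1.108649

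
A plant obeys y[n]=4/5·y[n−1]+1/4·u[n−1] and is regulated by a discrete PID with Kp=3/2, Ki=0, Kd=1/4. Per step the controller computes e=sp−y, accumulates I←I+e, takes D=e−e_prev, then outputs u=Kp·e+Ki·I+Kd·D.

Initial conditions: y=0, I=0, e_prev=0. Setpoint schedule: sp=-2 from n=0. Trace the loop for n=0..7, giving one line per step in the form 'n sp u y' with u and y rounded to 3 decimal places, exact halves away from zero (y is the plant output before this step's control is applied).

0 -2 -3.500 0.000
1 -2 -1.469 -0.875
2 -2 -1.351 -1.067
3 -2 -1.182 -1.192
4 -2 -1.113 -1.249
5 -2 -1.077 -1.277
6 -2 -1.060 -1.291
7 -2 -1.052 -1.298

(exact arithmetic carried between steps; '≈' marks a value shown rounded to 6 d.p. or computed from one; I and e_prev carry over from the previous line; the table rounds u and y to 3 d.p., halves away from zero)
n=0: y=0, sp=-2, e=sp−y=-2; I=-2, D=e−e_prev=-2; u=3/2·(-2)+0·(-2)+1/4·(-2)=-3.5; next y=4/5·0+1/4·(-3.5)=-0.875
n=1: y=-0.875, sp=-2, e=sp−y=-1.125; I=-3.125, D=e−e_prev=0.875; u=3/2·(-1.125)+0·(-3.125)+1/4·0.875=-1.46875; next y=4/5·(-0.875)+1/4·(-1.46875)≈-1.067188
n=2: y≈-1.067188, sp=-2, e=sp−y≈-0.932813; I≈-4.057813, D=e−e_prev≈0.192188; u=3/2·(-0.932813)+0·(-4.057813)+1/4·0.192188≈-1.351172; next y=4/5·(-1.067188)+1/4·(-1.351172)≈-1.191543
n=3: y≈-1.191543, sp=-2, e=sp−y≈-0.808457; I≈-4.866270, D=e−e_prev≈0.124355; u=3/2·(-0.808457)+0·(-4.866270)+1/4·0.124355≈-1.181597; next y=4/5·(-1.191543)+1/4·(-1.181597)≈-1.248634
n=4: y≈-1.248634, sp=-2, e=sp−y≈-0.751366; I≈-5.617636, D=e−e_prev≈0.057091; u=3/2·(-0.751366)+0·(-5.617636)+1/4·0.057091≈-1.112777; next y=4/5·(-1.248634)+1/4·(-1.112777)≈-1.277101
n=5: y≈-1.277101, sp=-2, e=sp−y≈-0.722899; I≈-6.340535, D=e−e_prev≈0.028468; u=3/2·(-0.722899)+0·(-6.340535)+1/4·0.028468≈-1.077231; next y=4/5·(-1.277101)+1/4·(-1.077231)≈-1.290989
n=6: y≈-1.290989, sp=-2, e=sp−y≈-0.709011; I≈-7.049546, D=e−e_prev≈0.013888; u=3/2·(-0.709011)+0·(-7.049546)+1/4·0.013888≈-1.060045; next y=4/5·(-1.290989)+1/4·(-1.060045)≈-1.297802
n=7: y≈-1.297802, sp=-2, e=sp−y≈-0.702198; I≈-7.751744, D=e−e_prev≈0.006813; u=3/2·(-0.702198)+0·(-7.751744)+1/4·0.006813≈-1.051593; next y=4/5·(-1.297802)+1/4·(-1.051593)≈-1.301140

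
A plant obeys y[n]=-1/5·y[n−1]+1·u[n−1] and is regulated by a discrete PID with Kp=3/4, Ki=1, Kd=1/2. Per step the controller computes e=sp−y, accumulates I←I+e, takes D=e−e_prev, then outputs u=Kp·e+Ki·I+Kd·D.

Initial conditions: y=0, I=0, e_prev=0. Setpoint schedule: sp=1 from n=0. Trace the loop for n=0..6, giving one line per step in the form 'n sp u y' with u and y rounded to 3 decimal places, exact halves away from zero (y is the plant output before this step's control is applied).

0 1 2.250 0.000
1 1 -2.313 2.250
2 1 8.841 -2.763
3 1 -17.253 9.393
4 1 44.613 -19.132
5 1 -101.553 48.439
6 1 244.073 -111.240

(exact arithmetic carried between steps; '≈' marks a value shown rounded to 6 d.p. or computed from one; I and e_prev carry over from the previous line; the table rounds u and y to 3 d.p., halves away from zero)
n=0: y=0, sp=1, e=sp−y=1; I=1, D=e−e_prev=1; u=3/4·1+1·1+1/2·1=2.25; next y=-1/5·0+1·2.25=2.25
n=1: y=2.25, sp=1, e=sp−y=-1.25; I=-0.25, D=e−e_prev=-2.25; u=3/4·(-1.25)+1·(-0.25)+1/2·(-2.25)=-2.3125; next y=-1/5·2.25+1·(-2.3125)=-2.7625
n=2: y=-2.7625, sp=1, e=sp−y=3.7625; I=3.5125, D=e−e_prev=5.0125; u=3/4·3.7625+1·3.5125+1/2·5.0125=8.840625; next y=-1/5·(-2.7625)+1·8.840625=9.393125
n=3: y=9.393125, sp=1, e=sp−y=-8.393125; I=-4.880625, D=e−e_prev=-12.155625; u=3/4·(-8.393125)+1·(-4.880625)+1/2·(-12.155625)≈-17.253281; next y=-1/5·9.393125+1·(-17.253281)≈-19.131906
n=4: y≈-19.131906, sp=1, e=sp−y≈20.131906; I≈15.251281, D=e−e_prev≈28.525031; u=3/4·20.131906+1·15.251281+1/2·28.525031≈44.612727; next y=-1/5·(-19.131906)+1·44.612727≈48.439108
n=5: y≈48.439108, sp=1, e=sp−y≈-47.439108; I≈-32.187827, D=e−e_prev≈-67.571014; u=3/4·(-47.439108)+1·(-32.187827)+1/2·(-67.571014)≈-101.552664; next y=-1/5·48.439108+1·(-101.552664)≈-111.240486
n=6: y≈-111.240486, sp=1, e=sp−y≈112.240486; I≈80.052659, D=e−e_prev≈159.679594; u=3/4·112.240486+1·80.052659+1/2·159.679594≈244.072821; next y=-1/5·(-111.240486)+1·244.072821≈266.320918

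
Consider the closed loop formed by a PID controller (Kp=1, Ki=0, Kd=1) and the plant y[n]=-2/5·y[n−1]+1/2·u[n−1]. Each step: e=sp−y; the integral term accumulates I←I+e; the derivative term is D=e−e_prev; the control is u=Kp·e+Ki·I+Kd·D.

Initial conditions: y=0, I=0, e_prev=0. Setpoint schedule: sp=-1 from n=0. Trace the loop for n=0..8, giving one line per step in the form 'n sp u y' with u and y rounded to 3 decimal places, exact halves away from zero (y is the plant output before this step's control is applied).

0 -1 -2.000 0.000
1 -1 1.000 -1.000
2 -1 -3.800 0.900
3 -1 4.420 -2.260
4 -1 -9.488 3.114
5 -1 14.093 -5.990
6 -1 -25.874 9.442
7 -1 41.871 -16.714
8 -1 -72.956 27.621

(exact arithmetic carried between steps; '≈' marks a value shown rounded to 6 d.p. or computed from one; I and e_prev carry over from the previous line; the table rounds u and y to 3 d.p., halves away from zero)
n=0: y=0, sp=-1, e=sp−y=-1; I=-1, D=e−e_prev=-1; u=1·(-1)+0·(-1)+1·(-1)=-2; next y=-2/5·0+1/2·(-2)=-1
n=1: y=-1, sp=-1, e=sp−y=0; I=-1, D=e−e_prev=1; u=1·0+0·(-1)+1·1=1; next y=-2/5·(-1)+1/2·1=0.9
n=2: y=0.9, sp=-1, e=sp−y=-1.9; I=-2.9, D=e−e_prev=-1.9; u=1·(-1.9)+0·(-2.9)+1·(-1.9)=-3.8; next y=-2/5·0.9+1/2·(-3.8)=-2.26
n=3: y=-2.26, sp=-1, e=sp−y=1.26; I=-1.64, D=e−e_prev=3.16; u=1·1.26+0·(-1.64)+1·3.16=4.42; next y=-2/5·(-2.26)+1/2·4.42=3.114
n=4: y=3.114, sp=-1, e=sp−y=-4.114; I=-5.754, D=e−e_prev=-5.374; u=1·(-4.114)+0·(-5.754)+1·(-5.374)=-9.488; next y=-2/5·3.114+1/2·(-9.488)=-5.9896
n=5: y=-5.9896, sp=-1, e=sp−y=4.9896; I=-0.7644, D=e−e_prev=9.1036; u=1·4.9896+0·(-0.7644)+1·9.1036=14.0932; next y=-2/5·(-5.9896)+1/2·14.0932=9.44244
n=6: y=9.44244, sp=-1, e=sp−y=-10.44244; I=-11.20684, D=e−e_prev=-15.43204; u=1·(-10.44244)+0·(-11.20684)+1·(-15.43204)=-25.87448; next y=-2/5·9.44244+1/2·(-25.87448)=-16.714216
n=7: y=-16.714216, sp=-1, e=sp−y=15.714216; I=4.507376, D=e−e_prev=26.156656; u=1·15.714216+0·4.507376+1·26.156656=41.870872; next y=-2/5·(-16.714216)+1/2·41.870872≈27.621122
n=8: y≈27.621122, sp=-1, e=sp−y≈-28.621122; I≈-24.113746, D=e−e_prev≈-44.335338; u=1·(-28.621122)+0·(-24.113746)+1·(-44.335338)≈-72.956461; next y=-2/5·27.621122+1/2·(-72.956461)≈-47.526679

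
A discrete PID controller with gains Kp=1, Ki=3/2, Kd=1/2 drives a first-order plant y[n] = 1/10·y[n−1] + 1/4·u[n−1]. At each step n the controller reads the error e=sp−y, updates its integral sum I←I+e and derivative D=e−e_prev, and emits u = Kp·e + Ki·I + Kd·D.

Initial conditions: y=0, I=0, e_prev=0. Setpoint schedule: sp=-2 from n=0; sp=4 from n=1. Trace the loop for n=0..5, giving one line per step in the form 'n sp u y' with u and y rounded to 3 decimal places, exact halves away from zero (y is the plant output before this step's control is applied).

0 -2 -6.000 0.000
1 4 14.500 -1.500
2 4 4.075 3.475
3 4 13.676 1.366
4 4 10.004 3.556
5 4 13.863 2.857

(exact arithmetic carried between steps; '≈' marks a value shown rounded to 6 d.p. or computed from one; I and e_prev carry over from the previous line; the table rounds u and y to 3 d.p., halves away from zero)
n=0: y=0, sp=-2, e=sp−y=-2; I=-2, D=e−e_prev=-2; u=1·(-2)+3/2·(-2)+1/2·(-2)=-6; next y=1/10·0+1/4·(-6)=-1.5
n=1: y=-1.5, sp=4, e=sp−y=5.5; I=3.5, D=e−e_prev=7.5; u=1·5.5+3/2·3.5+1/2·7.5=14.5; next y=1/10·(-1.5)+1/4·14.5=3.475
n=2: y=3.475, sp=4, e=sp−y=0.525; I=4.025, D=e−e_prev=-4.975; u=1·0.525+3/2·4.025+1/2·(-4.975)=4.075; next y=1/10·3.475+1/4·4.075=1.36625
n=3: y=1.36625, sp=4, e=sp−y=2.63375; I=6.65875, D=e−e_prev=2.10875; u=1·2.63375+3/2·6.65875+1/2·2.10875=13.67625; next y=1/10·1.36625+1/4·13.67625≈3.555688
n=4: y≈3.555688, sp=4, e=sp−y≈0.444313; I≈7.103063, D=e−e_prev≈-2.189438; u=1·0.444313+3/2·7.103063+1/2·(-2.189438)≈10.004188; next y=1/10·3.555688+1/4·10.004188≈2.856616
n=5: y≈2.856616, sp=4, e=sp−y≈1.143384; I≈8.246447, D=e−e_prev≈0.699072; u=1·1.143384+3/2·8.246447+1/2·0.699072≈13.862591; next y=1/10·2.856616+1/4·13.862591≈3.751309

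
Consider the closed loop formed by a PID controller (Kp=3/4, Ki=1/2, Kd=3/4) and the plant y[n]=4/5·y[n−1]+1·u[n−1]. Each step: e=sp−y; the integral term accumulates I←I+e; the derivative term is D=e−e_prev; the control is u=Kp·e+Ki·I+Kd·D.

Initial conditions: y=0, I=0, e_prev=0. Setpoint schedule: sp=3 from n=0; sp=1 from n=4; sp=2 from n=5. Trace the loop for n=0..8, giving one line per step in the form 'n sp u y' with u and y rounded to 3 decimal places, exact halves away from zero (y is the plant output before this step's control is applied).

0 3 6.000 0.000
1 3 -6.750 6.000
2 3 12.150 -1.950
3 3 -16.418 10.590
4 1 22.264 -7.946
5 2 -31.371 15.907
6 2 47.919 -18.645
7 2 -70.969 33.003
8 2 107.405 -44.566

(exact arithmetic carried between steps; '≈' marks a value shown rounded to 6 d.p. or computed from one; I and e_prev carry over from the previous line; the table rounds u and y to 3 d.p., halves away from zero)
n=0: y=0, sp=3, e=sp−y=3; I=3, D=e−e_prev=3; u=3/4·3+1/2·3+3/4·3=6; next y=4/5·0+1·6=6
n=1: y=6, sp=3, e=sp−y=-3; I=0, D=e−e_prev=-6; u=3/4·(-3)+1/2·0+3/4·(-6)=-6.75; next y=4/5·6+1·(-6.75)=-1.95
n=2: y=-1.95, sp=3, e=sp−y=4.95; I=4.95, D=e−e_prev=7.95; u=3/4·4.95+1/2·4.95+3/4·7.95=12.15; next y=4/5·(-1.95)+1·12.15=10.59
n=3: y=10.59, sp=3, e=sp−y=-7.59; I=-2.64, D=e−e_prev=-12.54; u=3/4·(-7.59)+1/2·(-2.64)+3/4·(-12.54)=-16.4175; next y=4/5·10.59+1·(-16.4175)=-7.9455
n=4: y=-7.9455, sp=1, e=sp−y=8.9455; I=6.3055, D=e−e_prev=16.5355; u=3/4·8.9455+1/2·6.3055+3/4·16.5355=22.2635; next y=4/5·(-7.9455)+1·22.2635=15.9071
n=5: y=15.9071, sp=2, e=sp−y=-13.9071; I=-7.6016, D=e−e_prev=-22.8526; u=3/4·(-13.9071)+1/2·(-7.6016)+3/4·(-22.8526)=-31.370575; next y=4/5·15.9071+1·(-31.370575)=-18.644895
n=6: y=-18.644895, sp=2, e=sp−y=20.644895; I=13.043295, D=e−e_prev=34.551995; u=3/4·20.644895+1/2·13.043295+3/4·34.551995=47.919315; next y=4/5·(-18.644895)+1·47.919315=33.003399
n=7: y=33.003399, sp=2, e=sp−y=-31.003399; I=-17.960104, D=e−e_prev=-51.648294; u=3/4·(-31.003399)+1/2·(-17.960104)+3/4·(-51.648294)≈-70.968822; next y=4/5·33.003399+1·(-70.968822)≈-44.566103
n=8: y≈-44.566103, sp=2, e=sp−y≈46.566103; I≈28.605999, D=e−e_prev≈77.569502; u=3/4·46.566103+1/2·28.605999+3/4·77.569502≈107.404702; next y=4/5·(-44.566103)+1·107.404702≈71.751820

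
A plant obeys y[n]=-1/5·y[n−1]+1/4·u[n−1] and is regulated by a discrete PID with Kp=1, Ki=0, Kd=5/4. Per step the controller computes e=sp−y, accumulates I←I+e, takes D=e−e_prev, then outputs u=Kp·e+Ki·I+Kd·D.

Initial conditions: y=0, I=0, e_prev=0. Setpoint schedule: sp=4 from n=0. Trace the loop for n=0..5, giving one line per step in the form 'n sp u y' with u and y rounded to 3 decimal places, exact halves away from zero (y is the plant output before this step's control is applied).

(exact arithmetic carried between steps; '≈' marks a value shown rounded to 6 d.p. or computed from one; I and e_prev carry over from the previous line; the table rounds u and y to 3 d.p., halves away from zero)
n=0: y=0, sp=4, e=sp−y=4; I=4, D=e−e_prev=4; u=1·4+0·4+5/4·4=9; next y=-1/5·0+1/4·9=2.25
n=1: y=2.25, sp=4, e=sp−y=1.75; I=5.75, D=e−e_prev=-2.25; u=1·1.75+0·5.75+5/4·(-2.25)=-1.0625; next y=-1/5·2.25+1/4·(-1.0625)=-0.715625
n=2: y=-0.715625, sp=4, e=sp−y=4.715625; I=10.465625, D=e−e_prev=2.965625; u=1·4.715625+0·10.465625+5/4·2.965625≈8.422656; next y=-1/5·(-0.715625)+1/4·8.422656≈2.248789
n=3: y≈2.248789, sp=4, e=sp−y≈1.751211; I≈12.216836, D=e−e_prev≈-2.964414; u=1·1.751211+0·12.216836+5/4·(-2.964414)≈-1.954307; next y=-1/5·2.248789+1/4·(-1.954307)≈-0.938334
n=4: y≈-0.938334, sp=4, e=sp−y≈4.938334; I≈17.155170, D=e−e_prev≈3.187124; u=1·4.938334+0·17.155170+5/4·3.187124≈8.922239; next y=-1/5·(-0.938334)+1/4·8.922239≈2.418227
n=5: y≈2.418227, sp=4, e=sp−y≈1.581773; I≈18.736944, D=e−e_prev≈-3.356561; u=1·1.581773+0·18.736944+5/4·(-3.356561)≈-2.613928; next y=-1/5·2.418227+1/4·(-2.613928)≈-1.137127

0 4 9.000 0.000
1 4 -1.063 2.250
2 4 8.423 -0.716
3 4 -1.954 2.249
4 4 8.922 -0.938
5 4 -2.614 2.418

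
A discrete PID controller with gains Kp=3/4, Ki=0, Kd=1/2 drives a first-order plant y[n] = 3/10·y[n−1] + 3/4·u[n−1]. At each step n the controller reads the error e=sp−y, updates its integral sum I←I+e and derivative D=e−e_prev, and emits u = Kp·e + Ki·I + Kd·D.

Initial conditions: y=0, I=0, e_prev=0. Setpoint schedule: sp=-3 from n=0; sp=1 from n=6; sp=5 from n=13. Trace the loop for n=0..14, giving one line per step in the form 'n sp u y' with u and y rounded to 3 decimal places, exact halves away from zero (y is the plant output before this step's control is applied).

(exact arithmetic carried between steps; '≈' marks a value shown rounded to 6 d.p. or computed from one; I and e_prev carry over from the previous line; the table rounds u and y to 3 d.p., halves away from zero)
n=0: y=0, sp=-3, e=sp−y=-3; I=-3, D=e−e_prev=-3; u=3/4·(-3)+0·(-3)+1/2·(-3)=-3.75; next y=3/10·0+3/4·(-3.75)=-2.8125
n=1: y=-2.8125, sp=-3, e=sp−y=-0.1875; I=-3.1875, D=e−e_prev=2.8125; u=3/4·(-0.1875)+0·(-3.1875)+1/2·2.8125=1.265625; next y=3/10·(-2.8125)+3/4·1.265625≈0.105469
n=2: y≈0.105469, sp=-3, e=sp−y≈-3.105469; I≈-6.292969, D=e−e_prev≈-2.917969; u=3/4·(-3.105469)+0·(-6.292969)+1/2·(-2.917969)≈-3.788086; next y=3/10·0.105469+3/4·(-3.788086)≈-2.809424
n=3: y≈-2.809424, sp=-3, e=sp−y≈-0.190576; I≈-6.483545, D=e−e_prev≈2.914893; u=3/4·(-0.190576)+0·(-6.483545)+1/2·2.914893≈1.314514; next y=3/10·(-2.809424)+3/4·1.314514≈0.143058
n=4: y≈0.143058, sp=-3, e=sp−y≈-3.143058; I≈-9.626603, D=e−e_prev≈-2.952482; u=3/4·(-3.143058)+0·(-9.626603)+1/2·(-2.952482)≈-3.833535; next y=3/10·0.143058+3/4·(-3.833535)≈-2.832234
n=5: y≈-2.832234, sp=-3, e=sp−y≈-0.167766; I≈-9.794370, D=e−e_prev≈2.975292; u=3/4·(-0.167766)+0·(-9.794370)+1/2·2.975292≈1.361821; next y=3/10·(-2.832234)+3/4·1.361821≈0.171696
n=6: y≈0.171696, sp=1, e=sp−y≈0.828304; I≈-8.966066, D=e−e_prev≈0.996070; u=3/4·0.828304+0·(-8.966066)+1/2·0.996070≈1.119263; next y=3/10·0.171696+3/4·1.119263≈0.890956
n=7: y≈0.890956, sp=1, e=sp−y≈0.109044; I≈-8.857022, D=e−e_prev≈-0.719260; u=3/4·0.109044+0·(-8.857022)+1/2·(-0.719260)≈-0.277847; next y=3/10·0.890956+3/4·(-0.277847)≈0.058901
n=8: y≈0.058901, sp=1, e=sp−y≈0.941099; I≈-7.915923, D=e−e_prev≈0.832055; u=3/4·0.941099+0·(-7.915923)+1/2·0.832055≈1.121851; next y=3/10·0.058901+3/4·1.121851≈0.859059
n=9: y≈0.859059, sp=1, e=sp−y≈0.140941; I≈-7.774982, D=e−e_prev≈-0.800158; u=3/4·0.140941+0·(-7.774982)+1/2·(-0.800158)≈-0.294373; next y=3/10·0.859059+3/4·(-0.294373)≈0.036938
n=10: y≈0.036938, sp=1, e=sp−y≈0.963062; I≈-6.811920, D=e−e_prev≈0.822121; u=3/4·0.963062+0·(-6.811920)+1/2·0.822121≈1.133357; next y=3/10·0.036938+3/4·1.133357≈0.861099
n=11: y≈0.861099, sp=1, e=sp−y≈0.138901; I≈-6.673019, D=e−e_prev≈-0.824161; u=3/4·0.138901+0·(-6.673019)+1/2·(-0.824161)≈-0.307905; next y=3/10·0.861099+3/4·(-0.307905)≈0.027401
n=12: y≈0.027401, sp=1, e=sp−y≈0.972599; I≈-5.700420, D=e−e_prev≈0.833698; u=3/4·0.972599+0·(-5.700420)+1/2·0.833698≈1.146298; next y=3/10·0.027401+3/4·1.146298≈0.867944
n=13: y≈0.867944, sp=5, e=sp−y≈4.132056; I≈-1.568364, D=e−e_prev≈3.159457; u=3/4·4.132056+0·(-1.568364)+1/2·3.159457≈4.678770; next y=3/10·0.867944+3/4·4.678770≈3.769461
n=14: y≈3.769461, sp=5, e=sp−y≈1.230539; I≈-0.337825, D=e−e_prev≈-2.901517; u=3/4·1.230539+0·(-0.337825)+1/2·(-2.901517)≈-0.527854; next y=3/10·3.769461+3/4·(-0.527854)≈0.734948

0 -3 -3.750 0.000
1 -3 1.266 -2.813
2 -3 -3.788 0.105
3 -3 1.315 -2.809
4 -3 -3.834 0.143
5 -3 1.362 -2.832
6 1 1.119 0.172
7 1 -0.278 0.891
8 1 1.122 0.059
9 1 -0.294 0.859
10 1 1.133 0.037
11 1 -0.308 0.861
12 1 1.146 0.027
13 5 4.679 0.868
14 5 -0.528 3.769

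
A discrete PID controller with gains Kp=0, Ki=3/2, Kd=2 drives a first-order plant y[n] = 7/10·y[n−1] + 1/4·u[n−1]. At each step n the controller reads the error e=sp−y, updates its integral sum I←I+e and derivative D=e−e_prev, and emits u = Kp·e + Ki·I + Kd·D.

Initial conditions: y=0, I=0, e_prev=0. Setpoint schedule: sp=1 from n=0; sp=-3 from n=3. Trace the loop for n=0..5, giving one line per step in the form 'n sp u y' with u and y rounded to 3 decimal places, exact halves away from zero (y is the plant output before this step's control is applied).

0 1 3.500 0.000
1 1 -0.063 0.875
2 1 2.848 0.597
3 -3 -12.969 1.130
4 -3 2.437 -2.451
5 -3 -10.255 -1.107

(exact arithmetic carried between steps; '≈' marks a value shown rounded to 6 d.p. or computed from one; I and e_prev carry over from the previous line; the table rounds u and y to 3 d.p., halves away from zero)
n=0: y=0, sp=1, e=sp−y=1; I=1, D=e−e_prev=1; u=0·1+3/2·1+2·1=3.5; next y=7/10·0+1/4·3.5=0.875
n=1: y=0.875, sp=1, e=sp−y=0.125; I=1.125, D=e−e_prev=-0.875; u=0·0.125+3/2·1.125+2·(-0.875)=-0.0625; next y=7/10·0.875+1/4·(-0.0625)=0.596875
n=2: y=0.596875, sp=1, e=sp−y=0.403125; I=1.528125, D=e−e_prev=0.278125; u=0·0.403125+3/2·1.528125+2·0.278125≈2.848438; next y=7/10·0.596875+1/4·2.848438≈1.129922
n=3: y≈1.129922, sp=-3, e=sp−y≈-4.129922; I≈-2.601797, D=e−e_prev≈-4.533047; u=0·(-4.129922)+3/2·(-2.601797)+2·(-4.533047)≈-12.968789; next y=7/10·1.129922+1/4·(-12.968789)≈-2.451252
n=4: y≈-2.451252, sp=-3, e=sp−y≈-0.548748; I≈-3.150545, D=e−e_prev≈3.581174; u=0·(-0.548748)+3/2·(-3.150545)+2·3.581174≈2.436530; next y=7/10·(-2.451252)+1/4·2.436530≈-1.106744
n=5: y≈-1.106744, sp=-3, e=sp−y≈-1.893256; I≈-5.043801, D=e−e_prev≈-1.344508; u=0·(-1.893256)+3/2·(-5.043801)+2·(-1.344508)≈-10.254718; next y=7/10·(-1.106744)+1/4·(-10.254718)≈-3.338400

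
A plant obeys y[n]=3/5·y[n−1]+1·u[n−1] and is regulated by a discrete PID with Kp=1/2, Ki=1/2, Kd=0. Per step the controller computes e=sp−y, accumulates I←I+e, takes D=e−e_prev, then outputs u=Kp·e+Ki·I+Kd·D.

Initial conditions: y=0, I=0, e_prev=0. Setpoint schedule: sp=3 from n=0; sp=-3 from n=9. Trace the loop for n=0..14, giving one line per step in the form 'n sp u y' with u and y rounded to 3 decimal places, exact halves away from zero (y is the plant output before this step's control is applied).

(exact arithmetic carried between steps; '≈' marks a value shown rounded to 6 d.p. or computed from one; I and e_prev carry over from the previous line; the table rounds u and y to 3 d.p., halves away from zero)
n=0: y=0, sp=3, e=sp−y=3; I=3, D=e−e_prev=3; u=1/2·3+1/2·3+0·3=3; next y=3/5·0+1·3=3
n=1: y=3, sp=3, e=sp−y=0; I=3, D=e−e_prev=-3; u=1/2·0+1/2·3+0·(-3)=1.5; next y=3/5·3+1·1.5=3.3
n=2: y=3.3, sp=3, e=sp−y=-0.3; I=2.7, D=e−e_prev=-0.3; u=1/2·(-0.3)+1/2·2.7+0·(-0.3)=1.2; next y=3/5·3.3+1·1.2=3.18
n=3: y=3.18, sp=3, e=sp−y=-0.18; I=2.52, D=e−e_prev=0.12; u=1/2·(-0.18)+1/2·2.52+0·0.12=1.17; next y=3/5·3.18+1·1.17=3.078
n=4: y=3.078, sp=3, e=sp−y=-0.078; I=2.442, D=e−e_prev=0.102; u=1/2·(-0.078)+1/2·2.442+0·0.102=1.182; next y=3/5·3.078+1·1.182=3.0288
n=5: y=3.0288, sp=3, e=sp−y=-0.0288; I=2.4132, D=e−e_prev=0.0492; u=1/2·(-0.0288)+1/2·2.4132+0·0.0492=1.1922; next y=3/5·3.0288+1·1.1922=3.00948
n=6: y=3.00948, sp=3, e=sp−y=-0.00948; I=2.40372, D=e−e_prev=0.01932; u=1/2·(-0.00948)+1/2·2.40372+0·0.01932=1.19712; next y=3/5·3.00948+1·1.19712=3.002808
n=7: y=3.002808, sp=3, e=sp−y=-0.002808; I=2.400912, D=e−e_prev=0.006672; u=1/2·(-0.002808)+1/2·2.400912+0·0.006672=1.199052; next y=3/5·3.002808+1·1.199052≈3.000737
n=8: y≈3.000737, sp=3, e=sp−y≈-0.000737; I≈2.400175, D=e−e_prev≈0.002071; u=1/2·(-0.000737)+1/2·2.400175+0·0.002071≈1.199719; next y=3/5·3.000737+1·1.199719≈3.000161
n=9: y≈3.000161, sp=-3, e=sp−y≈-6.000161; I≈-3.599986, D=e−e_prev≈-5.999424; u=1/2·(-6.000161)+1/2·(-3.599986)+0·(-5.999424)≈-4.800074; next y=3/5·3.000161+1·(-4.800074)≈-2.999977
n=10: y≈-2.999977, sp=-3, e=sp−y≈-0.000023; I≈-3.600009, D=e−e_prev≈6.000138; u=1/2·(-0.000023)+1/2·(-3.600009)+0·6.000138≈-1.800016; next y=3/5·(-2.999977)+1·(-1.800016)≈-3.600002
n=11: y≈-3.600002, sp=-3, e=sp−y≈0.600002; I≈-3.000007, D=e−e_prev≈0.600025; u=1/2·0.600002+1/2·(-3.000007)+0·0.600025≈-1.200002; next y=3/5·(-3.600002)+1·(-1.200002)≈-3.360004
n=12: y≈-3.360004, sp=-3, e=sp−y≈0.360004; I≈-2.640003, D=e−e_prev≈-0.239999; u=1/2·0.360004+1/2·(-2.640003)+0·(-0.239999)≈-1.140000; next y=3/5·(-3.360004)+1·(-1.140000)≈-3.156002
n=13: y≈-3.156002, sp=-3, e=sp−y≈0.156002; I≈-2.484001, D=e−e_prev≈-0.204002; u=1/2·0.156002+1/2·(-2.484001)+0·(-0.204002)≈-1.164000; next y=3/5·(-3.156002)+1·(-1.164000)≈-3.057601
n=14: y≈-3.057601, sp=-3, e=sp−y≈0.057601; I≈-2.426400, D=e−e_prev≈-0.098401; u=1/2·0.057601+1/2·(-2.426400)+0·(-0.098401)≈-1.184400; next y=3/5·(-3.057601)+1·(-1.184400)≈-3.018960

0 3 3.000 0.000
1 3 1.500 3.000
2 3 1.200 3.300
3 3 1.170 3.180
4 3 1.182 3.078
5 3 1.192 3.029
6 3 1.197 3.009
7 3 1.199 3.003
8 3 1.200 3.001
9 -3 -4.800 3.000
10 -3 -1.800 -3.000
11 -3 -1.200 -3.600
12 -3 -1.140 -3.360
13 -3 -1.164 -3.156
14 -3 -1.184 -3.058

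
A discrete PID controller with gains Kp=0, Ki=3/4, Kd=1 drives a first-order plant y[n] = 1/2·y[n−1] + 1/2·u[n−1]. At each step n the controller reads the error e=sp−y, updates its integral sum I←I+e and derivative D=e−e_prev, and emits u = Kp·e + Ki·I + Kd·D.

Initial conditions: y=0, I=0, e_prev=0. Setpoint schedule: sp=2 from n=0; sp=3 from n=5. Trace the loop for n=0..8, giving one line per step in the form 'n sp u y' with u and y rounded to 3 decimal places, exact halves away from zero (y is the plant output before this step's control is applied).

(exact arithmetic carried between steps; '≈' marks a value shown rounded to 6 d.p. or computed from one; I and e_prev carry over from the previous line; the table rounds u and y to 3 d.p., halves away from zero)
n=0: y=0, sp=2, e=sp−y=2; I=2, D=e−e_prev=2; u=0·2+3/4·2+1·2=3.5; next y=1/2·0+1/2·3.5=1.75
n=1: y=1.75, sp=2, e=sp−y=0.25; I=2.25, D=e−e_prev=-1.75; u=0·0.25+3/4·2.25+1·(-1.75)=-0.0625; next y=1/2·1.75+1/2·(-0.0625)=0.84375
n=2: y=0.84375, sp=2, e=sp−y=1.15625; I=3.40625, D=e−e_prev=0.90625; u=0·1.15625+3/4·3.40625+1·0.90625≈3.460938; next y=1/2·0.84375+1/2·3.460938≈2.152344
n=3: y≈2.152344, sp=2, e=sp−y≈-0.152344; I≈3.253906, D=e−e_prev≈-1.308594; u=0·(-0.152344)+3/4·3.253906+1·(-1.308594)≈1.131836; next y=1/2·2.152344+1/2·1.131836≈1.642090
n=4: y≈1.642090, sp=2, e=sp−y≈0.357910; I≈3.611816, D=e−e_prev≈0.510254; u=0·0.357910+3/4·3.611816+1·0.510254≈3.219116; next y=1/2·1.642090+1/2·3.219116≈2.430603
n=5: y≈2.430603, sp=3, e=sp−y≈0.569397; I≈4.181213, D=e−e_prev≈0.211487; u=0·0.569397+3/4·4.181213+1·0.211487≈3.347397; next y=1/2·2.430603+1/2·3.347397≈2.889000
n=6: y≈2.889000, sp=3, e=sp−y≈0.111000; I≈4.292213, D=e−e_prev≈-0.458397; u=0·0.111000+3/4·4.292213+1·(-0.458397)≈2.760763; next y=1/2·2.889000+1/2·2.760763≈2.824882
n=7: y≈2.824882, sp=3, e=sp−y≈0.175118; I≈4.467332, D=e−e_prev≈0.064118; u=0·0.175118+3/4·4.467332+1·0.064118≈3.414617; next y=1/2·2.824882+1/2·3.414617≈3.119749
n=8: y≈3.119749, sp=3, e=sp−y≈-0.119749; I≈4.347582, D=e−e_prev≈-0.294868; u=0·(-0.119749)+3/4·4.347582+1·(-0.294868)≈2.965819; next y=1/2·3.119749+1/2·2.965819≈3.042784

0 2 3.500 0.000
1 2 -0.063 1.750
2 2 3.461 0.844
3 2 1.132 2.152
4 2 3.219 1.642
5 3 3.347 2.431
6 3 2.761 2.889
7 3 3.415 2.825
8 3 2.966 3.120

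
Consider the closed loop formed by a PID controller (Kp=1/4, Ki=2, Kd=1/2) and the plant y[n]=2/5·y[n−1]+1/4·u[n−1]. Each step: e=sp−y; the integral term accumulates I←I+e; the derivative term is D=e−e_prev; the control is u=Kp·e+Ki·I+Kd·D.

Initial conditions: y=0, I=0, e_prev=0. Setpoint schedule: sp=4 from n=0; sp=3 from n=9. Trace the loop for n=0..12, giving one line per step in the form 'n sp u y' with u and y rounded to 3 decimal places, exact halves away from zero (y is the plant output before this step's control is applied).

0 4 11.000 0.000
1 4 9.438 2.750
2 4 11.362 3.459
3 4 10.694 4.224
4 4 10.246 4.363
5 4 9.744 4.307
6 4 9.509 4.159
7 4 9.442 4.041
8 4 9.477 3.977
9 3 6.788 3.960
10 3 7.227 3.281
11 3 6.770 3.119
12 3 6.943 2.940

(exact arithmetic carried between steps; '≈' marks a value shown rounded to 6 d.p. or computed from one; I and e_prev carry over from the previous line; the table rounds u and y to 3 d.p., halves away from zero)
n=0: y=0, sp=4, e=sp−y=4; I=4, D=e−e_prev=4; u=1/4·4+2·4+1/2·4=11; next y=2/5·0+1/4·11=2.75
n=1: y=2.75, sp=4, e=sp−y=1.25; I=5.25, D=e−e_prev=-2.75; u=1/4·1.25+2·5.25+1/2·(-2.75)=9.4375; next y=2/5·2.75+1/4·9.4375=3.459375
n=2: y=3.459375, sp=4, e=sp−y=0.540625; I=5.790625, D=e−e_prev=-0.709375; u=1/4·0.540625+2·5.790625+1/2·(-0.709375)≈11.361719; next y=2/5·3.459375+1/4·11.361719≈4.224180
n=3: y≈4.224180, sp=4, e=sp−y≈-0.224180; I≈5.566445, D=e−e_prev≈-0.764805; u=1/4·(-0.224180)+2·5.566445+1/2·(-0.764805)≈10.694443; next y=2/5·4.224180+1/4·10.694443≈4.363283
n=4: y≈4.363283, sp=4, e=sp−y≈-0.363283; I≈5.203163, D=e−e_prev≈-0.139103; u=1/4·(-0.363283)+2·5.203163+1/2·(-0.139103)≈10.245953; next y=2/5·4.363283+1/4·10.245953≈4.306801
n=5: y≈4.306801, sp=4, e=sp−y≈-0.306801; I≈4.896361, D=e−e_prev≈0.056481; u=1/4·(-0.306801)+2·4.896361+1/2·0.056481≈9.744263; next y=2/5·4.306801+1/4·9.744263≈4.158786
n=6: y≈4.158786, sp=4, e=sp−y≈-0.158786; I≈4.737575, D=e−e_prev≈0.148015; u=1/4·(-0.158786)+2·4.737575+1/2·0.148015≈9.509461; next y=2/5·4.158786+1/4·9.509461≈4.040880
n=7: y≈4.040880, sp=4, e=sp−y≈-0.040880; I≈4.696695, D=e−e_prev≈0.117907; u=1/4·(-0.040880)+2·4.696695+1/2·0.117907≈9.442124; next y=2/5·4.040880+1/4·9.442124≈3.976883
n=8: y≈3.976883, sp=4, e=sp−y≈0.023117; I≈4.719812, D=e−e_prev≈0.063997; u=1/4·0.023117+2·4.719812+1/2·0.063997≈9.477403; next y=2/5·3.976883+1/4·9.477403≈3.960104
n=9: y≈3.960104, sp=3, e=sp−y≈-0.960104; I≈3.759709, D=e−e_prev≈-0.983221; u=1/4·(-0.960104)+2·3.759709+1/2·(-0.983221)≈6.787781; next y=2/5·3.960104+1/4·6.787781≈3.280987
n=10: y≈3.280987, sp=3, e=sp−y≈-0.280987; I≈3.478722, D=e−e_prev≈0.679117; u=1/4·(-0.280987)+2·3.478722+1/2·0.679117≈7.226756; next y=2/5·3.280987+1/4·7.226756≈3.119084
n=11: y≈3.119084, sp=3, e=sp−y≈-0.119084; I≈3.359638, D=e−e_prev≈0.161903; u=1/4·(-0.119084)+2·3.359638+1/2·0.161903≈6.770457; next y=2/5·3.119084+1/4·6.770457≈2.940248
n=12: y≈2.940248, sp=3, e=sp−y≈0.059752; I≈3.419391, D=e−e_prev≈0.178836; u=1/4·0.059752+2·3.419391+1/2·0.178836≈6.943137; next y=2/5·2.940248+1/4·6.943137≈2.911883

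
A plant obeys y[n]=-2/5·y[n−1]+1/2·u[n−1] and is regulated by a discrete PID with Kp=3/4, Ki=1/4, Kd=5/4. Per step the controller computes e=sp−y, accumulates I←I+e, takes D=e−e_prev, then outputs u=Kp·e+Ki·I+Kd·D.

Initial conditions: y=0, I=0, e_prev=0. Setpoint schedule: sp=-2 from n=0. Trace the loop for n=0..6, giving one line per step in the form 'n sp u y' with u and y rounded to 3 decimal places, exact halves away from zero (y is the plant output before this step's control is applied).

(exact arithmetic carried between steps; '≈' marks a value shown rounded to 6 d.p. or computed from one; I and e_prev carry over from the previous line; the table rounds u and y to 3 d.p., halves away from zero)
n=0: y=0, sp=-2, e=sp−y=-2; I=-2, D=e−e_prev=-2; u=3/4·(-2)+1/4·(-2)+5/4·(-2)=-4.5; next y=-2/5·0+1/2·(-4.5)=-2.25
n=1: y=-2.25, sp=-2, e=sp−y=0.25; I=-1.75, D=e−e_prev=2.25; u=3/4·0.25+1/4·(-1.75)+5/4·2.25=2.5625; next y=-2/5·(-2.25)+1/2·2.5625=2.18125
n=2: y=2.18125, sp=-2, e=sp−y=-4.18125; I=-5.93125, D=e−e_prev=-4.43125; u=3/4·(-4.18125)+1/4·(-5.93125)+5/4·(-4.43125)≈-10.157813; next y=-2/5·2.18125+1/2·(-10.157813)≈-5.951406
n=3: y≈-5.951406, sp=-2, e=sp−y≈3.951406; I≈-1.979844, D=e−e_prev≈8.132656; u=3/4·3.951406+1/4·(-1.979844)+5/4·8.132656≈12.634414; next y=-2/5·(-5.951406)+1/2·12.634414≈8.697770
n=4: y≈8.697770, sp=-2, e=sp−y≈-10.697770; I≈-12.677613, D=e−e_prev≈-14.649176; u=3/4·(-10.697770)+1/4·(-12.677613)+5/4·(-14.649176)≈-29.504200; next y=-2/5·8.697770+1/2·(-29.504200)≈-18.231208
n=5: y≈-18.231208, sp=-2, e=sp−y≈16.231208; I≈3.553595, D=e−e_prev≈26.928977; u=3/4·16.231208+1/4·3.553595+5/4·26.928977≈46.723026; next y=-2/5·(-18.231208)+1/2·46.723026≈30.653996
n=6: y≈30.653996, sp=-2, e=sp−y≈-32.653996; I≈-29.100402, D=e−e_prev≈-48.885204; u=3/4·(-32.653996)+1/4·(-29.100402)+5/4·(-48.885204)≈-92.872103; next y=-2/5·30.653996+1/2·(-92.872103)≈-58.697650

0 -2 -4.500 0.000
1 -2 2.563 -2.250
2 -2 -10.158 2.181
3 -2 12.634 -5.951
4 -2 -29.504 8.698
5 -2 46.723 -18.231
6 -2 -92.872 30.654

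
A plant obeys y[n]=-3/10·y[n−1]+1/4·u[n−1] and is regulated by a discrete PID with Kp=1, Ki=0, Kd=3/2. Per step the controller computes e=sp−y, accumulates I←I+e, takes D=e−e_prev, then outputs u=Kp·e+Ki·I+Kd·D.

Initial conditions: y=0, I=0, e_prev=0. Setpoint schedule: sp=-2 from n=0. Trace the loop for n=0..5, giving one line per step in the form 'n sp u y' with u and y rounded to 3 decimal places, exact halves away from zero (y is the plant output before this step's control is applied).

0 -2 -5.000 0.000
1 -2 1.125 -1.250
2 -2 -5.516 0.656
3 -2 2.924 -1.576
4 -2 -7.373 1.204
5 -2 5.316 -2.204

(exact arithmetic carried between steps; '≈' marks a value shown rounded to 6 d.p. or computed from one; I and e_prev carry over from the previous line; the table rounds u and y to 3 d.p., halves away from zero)
n=0: y=0, sp=-2, e=sp−y=-2; I=-2, D=e−e_prev=-2; u=1·(-2)+0·(-2)+3/2·(-2)=-5; next y=-3/10·0+1/4·(-5)=-1.25
n=1: y=-1.25, sp=-2, e=sp−y=-0.75; I=-2.75, D=e−e_prev=1.25; u=1·(-0.75)+0·(-2.75)+3/2·1.25=1.125; next y=-3/10·(-1.25)+1/4·1.125=0.65625
n=2: y=0.65625, sp=-2, e=sp−y=-2.65625; I=-5.40625, D=e−e_prev=-1.90625; u=1·(-2.65625)+0·(-5.40625)+3/2·(-1.90625)=-5.515625; next y=-3/10·0.65625+1/4·(-5.515625)≈-1.575781
n=3: y≈-1.575781, sp=-2, e=sp−y≈-0.424219; I≈-5.830469, D=e−e_prev≈2.232031; u=1·(-0.424219)+0·(-5.830469)+3/2·2.232031≈2.923828; next y=-3/10·(-1.575781)+1/4·2.923828≈1.203691
n=4: y≈1.203691, sp=-2, e=sp−y≈-3.203691; I≈-9.034160, D=e−e_prev≈-2.779473; u=1·(-3.203691)+0·(-9.034160)+3/2·(-2.779473)≈-7.372900; next y=-3/10·1.203691+1/4·(-7.372900)≈-2.204333
n=5: y≈-2.204333, sp=-2, e=sp−y≈0.204333; I≈-8.829828, D=e−e_prev≈3.408024; u=1·0.204333+0·(-8.829828)+3/2·3.408024≈5.316368; next y=-3/10·(-2.204333)+1/4·5.316368≈1.990392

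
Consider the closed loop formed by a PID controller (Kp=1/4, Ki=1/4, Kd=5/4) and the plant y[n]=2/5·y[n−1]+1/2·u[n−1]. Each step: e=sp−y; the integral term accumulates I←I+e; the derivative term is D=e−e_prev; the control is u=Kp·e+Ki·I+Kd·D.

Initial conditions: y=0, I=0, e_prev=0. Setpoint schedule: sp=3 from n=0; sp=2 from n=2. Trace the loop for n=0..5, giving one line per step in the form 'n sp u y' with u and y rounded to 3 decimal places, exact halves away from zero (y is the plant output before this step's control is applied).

(exact arithmetic carried between steps; '≈' marks a value shown rounded to 6 d.p. or computed from one; I and e_prev carry over from the previous line; the table rounds u and y to 3 d.p., halves away from zero)
n=0: y=0, sp=3, e=sp−y=3; I=3, D=e−e_prev=3; u=1/4·3+1/4·3+5/4·3=5.25; next y=2/5·0+1/2·5.25=2.625
n=1: y=2.625, sp=3, e=sp−y=0.375; I=3.375, D=e−e_prev=-2.625; u=1/4·0.375+1/4·3.375+5/4·(-2.625)=-2.34375; next y=2/5·2.625+1/2·(-2.34375)=-0.121875
n=2: y=-0.121875, sp=2, e=sp−y=2.121875; I=5.496875, D=e−e_prev=1.746875; u=1/4·2.121875+1/4·5.496875+5/4·1.746875≈4.088281; next y=2/5·(-0.121875)+1/2·4.088281≈1.995391
n=3: y≈1.995391, sp=2, e=sp−y≈0.004609; I≈5.501484, D=e−e_prev≈-2.117266; u=1/4·0.004609+1/4·5.501484+5/4·(-2.117266)≈-1.270059; next y=2/5·1.995391+1/2·(-1.270059)≈0.163127
n=4: y≈0.163127, sp=2, e=sp−y≈1.836873; I≈7.338357, D=e−e_prev≈1.832264; u=1/4·1.836873+1/4·7.338357+5/4·1.832264≈4.584137; next y=2/5·0.163127+1/2·4.584137≈2.357319
n=5: y≈2.357319, sp=2, e=sp−y≈-0.357319; I≈6.981038, D=e−e_prev≈-2.194192; u=1/4·(-0.357319)+1/4·6.981038+5/4·(-2.194192)≈-1.086811; next y=2/5·2.357319+1/2·(-1.086811)≈0.399522

0 3 5.250 0.000
1 3 -2.344 2.625
2 2 4.088 -0.122
3 2 -1.270 1.995
4 2 4.584 0.163
5 2 -1.087 2.357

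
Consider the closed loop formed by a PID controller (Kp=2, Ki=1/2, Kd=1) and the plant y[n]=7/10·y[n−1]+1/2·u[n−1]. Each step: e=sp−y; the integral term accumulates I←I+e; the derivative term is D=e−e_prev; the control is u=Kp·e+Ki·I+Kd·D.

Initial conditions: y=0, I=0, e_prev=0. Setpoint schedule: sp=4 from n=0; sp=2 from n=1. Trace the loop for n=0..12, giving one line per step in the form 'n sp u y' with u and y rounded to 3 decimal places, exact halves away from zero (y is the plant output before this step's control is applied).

(exact arithmetic carried between steps; '≈' marks a value shown rounded to 6 d.p. or computed from one; I and e_prev carry over from the previous line; the table rounds u and y to 3 d.p., halves away from zero)
n=0: y=0, sp=4, e=sp−y=4; I=4, D=e−e_prev=4; u=2·4+1/2·4+1·4=14; next y=7/10·0+1/2·14=7
n=1: y=7, sp=2, e=sp−y=-5; I=-1, D=e−e_prev=-9; u=2·(-5)+1/2·(-1)+1·(-9)=-19.5; next y=7/10·7+1/2·(-19.5)=-4.85
n=2: y=-4.85, sp=2, e=sp−y=6.85; I=5.85, D=e−e_prev=11.85; u=2·6.85+1/2·5.85+1·11.85=28.475; next y=7/10·(-4.85)+1/2·28.475=10.8425
n=3: y=10.8425, sp=2, e=sp−y=-8.8425; I=-2.9925, D=e−e_prev=-15.6925; u=2·(-8.8425)+1/2·(-2.9925)+1·(-15.6925)=-34.87375; next y=7/10·10.8425+1/2·(-34.87375)=-9.847125
n=4: y=-9.847125, sp=2, e=sp−y=11.847125; I=8.854625, D=e−e_prev=20.689625; u=2·11.847125+1/2·8.854625+1·20.689625≈48.811188; next y=7/10·(-9.847125)+1/2·48.811188≈17.512606
n=5: y≈17.512606, sp=2, e=sp−y≈-15.512606; I≈-6.657981, D=e−e_prev≈-27.359731; u=2·(-15.512606)+1/2·(-6.657981)+1·(-27.359731)≈-61.713934; next y=7/10·17.512606+1/2·(-61.713934)≈-18.598143
n=6: y≈-18.598143, sp=2, e=sp−y≈20.598143; I≈13.940162, D=e−e_prev≈36.110749; u=2·20.598143+1/2·13.940162+1·36.110749≈84.277115; next y=7/10·(-18.598143)+1/2·84.277115≈29.119858
n=7: y≈29.119858, sp=2, e=sp−y≈-27.119858; I≈-13.179696, D=e−e_prev≈-47.718001; u=2·(-27.119858)+1/2·(-13.179696)+1·(-47.718001)≈-108.547564; next y=7/10·29.119858+1/2·(-108.547564)≈-33.889882
n=8: y≈-33.889882, sp=2, e=sp−y≈35.889882; I≈22.710185, D=e−e_prev≈63.009739; u=2·35.889882+1/2·22.710185+1·63.009739≈146.144596; next y=7/10·(-33.889882)+1/2·146.144596≈49.349381
n=9: y≈49.349381, sp=2, e=sp−y≈-47.349381; I≈-24.639195, D=e−e_prev≈-83.239262; u=2·(-47.349381)+1/2·(-24.639195)+1·(-83.239262)≈-190.257621; next y=7/10·49.349381+1/2·(-190.257621)≈-60.584244
n=10: y≈-60.584244, sp=2, e=sp−y≈62.584244; I≈37.945049, D=e−e_prev≈109.933625; u=2·62.584244+1/2·37.945049+1·109.933625≈254.074637; next y=7/10·(-60.584244)+1/2·254.074637≈84.628348
n=11: y≈84.628348, sp=2, e=sp−y≈-82.628348; I≈-44.683299, D=e−e_prev≈-145.212592; u=2·(-82.628348)+1/2·(-44.683299)+1·(-145.212592)≈-332.810937; next y=7/10·84.628348+1/2·(-332.810937)≈-107.165625
n=12: y≈-107.165625, sp=2, e=sp−y≈109.165625; I≈64.482326, D=e−e_prev≈191.793973; u=2·109.165625+1/2·64.482326+1·191.793973≈442.366386; next y=7/10·(-107.165625)+1/2·442.366386≈146.167255

0 4 14.000 0.000
1 2 -19.500 7.000
2 2 28.475 -4.850
3 2 -34.874 10.843
4 2 48.811 -9.847
5 2 -61.714 17.513
6 2 84.277 -18.598
7 2 -108.548 29.120
8 2 146.145 -33.890
9 2 -190.258 49.349
10 2 254.075 -60.584
11 2 -332.811 84.628
12 2 442.366 -107.166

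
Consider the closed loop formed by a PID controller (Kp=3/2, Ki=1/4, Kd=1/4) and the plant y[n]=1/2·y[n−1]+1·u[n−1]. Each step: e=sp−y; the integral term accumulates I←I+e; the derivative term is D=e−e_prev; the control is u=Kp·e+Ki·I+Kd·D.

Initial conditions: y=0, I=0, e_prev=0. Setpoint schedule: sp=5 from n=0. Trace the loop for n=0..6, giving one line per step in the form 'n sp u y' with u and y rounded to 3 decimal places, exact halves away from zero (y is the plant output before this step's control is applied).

0 5 10.000 0.000
1 5 -10.000 10.000
2 5 21.250 -5.000
3 5 -27.500 18.750
4 5 48.750 -18.125
5 5 -70.313 39.688
6 5 115.781 -50.469

(exact arithmetic carried between steps; '≈' marks a value shown rounded to 6 d.p. or computed from one; I and e_prev carry over from the previous line; the table rounds u and y to 3 d.p., halves away from zero)
n=0: y=0, sp=5, e=sp−y=5; I=5, D=e−e_prev=5; u=3/2·5+1/4·5+1/4·5=10; next y=1/2·0+1·10=10
n=1: y=10, sp=5, e=sp−y=-5; I=0, D=e−e_prev=-10; u=3/2·(-5)+1/4·0+1/4·(-10)=-10; next y=1/2·10+1·(-10)=-5
n=2: y=-5, sp=5, e=sp−y=10; I=10, D=e−e_prev=15; u=3/2·10+1/4·10+1/4·15=21.25; next y=1/2·(-5)+1·21.25=18.75
n=3: y=18.75, sp=5, e=sp−y=-13.75; I=-3.75, D=e−e_prev=-23.75; u=3/2·(-13.75)+1/4·(-3.75)+1/4·(-23.75)=-27.5; next y=1/2·18.75+1·(-27.5)=-18.125
n=4: y=-18.125, sp=5, e=sp−y=23.125; I=19.375, D=e−e_prev=36.875; u=3/2·23.125+1/4·19.375+1/4·36.875=48.75; next y=1/2·(-18.125)+1·48.75=39.6875
n=5: y=39.6875, sp=5, e=sp−y=-34.6875; I=-15.3125, D=e−e_prev=-57.8125; u=3/2·(-34.6875)+1/4·(-15.3125)+1/4·(-57.8125)=-70.3125; next y=1/2·39.6875+1·(-70.3125)=-50.46875
n=6: y=-50.46875, sp=5, e=sp−y=55.46875; I=40.15625, D=e−e_prev=90.15625; u=3/2·55.46875+1/4·40.15625+1/4·90.15625=115.78125; next y=1/2·(-50.46875)+1·115.78125=90.546875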